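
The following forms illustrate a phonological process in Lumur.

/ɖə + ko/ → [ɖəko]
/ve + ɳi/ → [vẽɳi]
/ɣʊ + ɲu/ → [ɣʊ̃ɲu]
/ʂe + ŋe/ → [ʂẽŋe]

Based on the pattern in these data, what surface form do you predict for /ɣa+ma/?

The data show regressive nasality assimilation (vowel nasalisation): /e/ → [ẽ] before /ɳ/; /ʊ/ → [ʊ̃] before /ɲ/; /e/ → [ẽ] before /ŋ/ — a vowel is nasalised by an immediately following nasal consonant.
No change occurs in [ɖəko] because the vowel at the boundary is adjacent to an oral consonant, not a nasal (/ə/ next to /k/).
The vowel /a/ is adjacent to the following nasal /m/, so it acquires [+nasal] and surfaces as [ã].

[ɣãma]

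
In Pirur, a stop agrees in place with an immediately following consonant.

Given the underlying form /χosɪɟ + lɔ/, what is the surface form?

The rule targets /ɟ/ (voiced palatal stop), which sits before the trigger /l/ (alveolar).
Changing only its place to alveolar gives [d] — the voiced alveolar stop.

[χosɪdlɔ]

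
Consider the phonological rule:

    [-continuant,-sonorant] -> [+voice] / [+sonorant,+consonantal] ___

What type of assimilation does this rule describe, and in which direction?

The structural change is [+voice], and the conditioning segment [+sonorant,+consonantal] (a sonorant consonant) is itself voiced, so the target comes to share the voicing of its neighbour — voicing assimilation.
Since the environment is written before the underscore, the trigger precedes the target; the direction is progressive.

progressive voicing assimilation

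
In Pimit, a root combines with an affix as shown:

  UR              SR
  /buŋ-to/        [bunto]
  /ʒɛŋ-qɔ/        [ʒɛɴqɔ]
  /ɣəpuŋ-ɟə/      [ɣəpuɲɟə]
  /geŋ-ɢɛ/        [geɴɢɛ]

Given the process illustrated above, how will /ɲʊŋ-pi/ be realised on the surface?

[ɲʊmpi]

The data show regressive place assimilation: /ŋ/ → [n] before /t/; /ŋ/ → [ɴ] before /q/; /ŋ/ → [ɲ] before /ɟ/; /ŋ/ → [ɴ] before /ɢ/. In each pair only place changes, matching the following consonant, while manner and voice stay constant.
/ŋ/ is a voiced velar nasal. The following trigger /p/ is bilabial, so /ŋ/ must become bilabial as well.
The voiced bilabial nasal is [m], so /ŋ/ → [m].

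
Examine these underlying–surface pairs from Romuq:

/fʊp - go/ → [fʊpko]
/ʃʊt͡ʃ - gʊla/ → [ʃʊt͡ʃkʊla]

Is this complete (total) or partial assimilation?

partial assimilation

The segment that alternates is /g/, which surfaces as [k] when adjacent to /p/.
The change voiced → voiceless matches the voicing of the preceding /p/, identifying this as voicing assimilation.
Place and manner are unchanged, so the assimilation is partial, not total.
The other alternating form patterns the same way: /g/ → [k] after /t͡ʃ/ (voiced → voiceless, matching voiceless) — only voicing changes, and always toward the preceding segment.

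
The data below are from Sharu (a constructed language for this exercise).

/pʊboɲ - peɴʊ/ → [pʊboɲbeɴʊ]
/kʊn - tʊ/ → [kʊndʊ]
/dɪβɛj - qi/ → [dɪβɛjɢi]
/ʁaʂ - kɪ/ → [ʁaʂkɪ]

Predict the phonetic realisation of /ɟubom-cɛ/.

[ɟubomɟɛ]

The data show progressive voicing assimilation: /p/ → [b] after /ɲ/; /t/ → [d] after /n/; /q/ → [ɢ] after /j/. In each pair only voicing changes, matching the preceding consonant, while place and manner stay constant.
No alternation appears in [ʁaʂkɪ]: there the adjacent consonants already agree in voicing (/k/ and /ʂ/ are both voiceless), so this form is consistent with the same rule.
The rule targets /c/ (voiceless palatal stop), which sits after the trigger /m/ (voiced).
Changing only its voicing to voiced gives [ɟ] — the voiced palatal stop.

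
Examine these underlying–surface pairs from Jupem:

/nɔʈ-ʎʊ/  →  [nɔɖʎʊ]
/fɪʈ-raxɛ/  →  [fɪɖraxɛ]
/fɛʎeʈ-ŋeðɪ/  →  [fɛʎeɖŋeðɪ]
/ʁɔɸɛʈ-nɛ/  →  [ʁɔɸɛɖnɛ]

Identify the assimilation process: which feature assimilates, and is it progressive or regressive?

Comparing underlying and surface forms, /ʈ/ → [ɖ] is the alternation; the neighbouring /ʎ/ is constant.
The change voiceless → voiced matches the voicing of the following /ʎ/, identifying this as voicing assimilation.
Place and manner are unchanged, so the assimilation is partial, not total.
The other alternating forms pattern the same way: /ʈ/ → [ɖ] before /r/ (voiceless → voiced, matching voiced); /ʈ/ → [ɖ] before /ŋ/ (voiceless → voiced, matching voiced); /ʈ/ → [ɖ] before /n/ (voiceless → voiced, matching voiced) — only voicing changes, and always toward the following segment.
Since the segment that changes precedes the conditioning segment, the assimilation is regressive.

regressive voicing assimilation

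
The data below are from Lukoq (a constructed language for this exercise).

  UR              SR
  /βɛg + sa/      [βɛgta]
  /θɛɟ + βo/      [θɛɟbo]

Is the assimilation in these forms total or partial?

partial assimilation

Comparing underlying and surface forms, /s/ → [t] is the alternation; the neighbouring /g/ is constant.
/s/ is a fricative while /g/ is a stop; the output [t] is a stop, matching the trigger — so the feature that spreads is manner.
Place and voice are unchanged, so the assimilation is partial, not total.
Checking the remaining alternation: /β/ → [b] after /ɟ/ (fricative → stop, matching a stop) — only manner changes, and always toward the preceding segment.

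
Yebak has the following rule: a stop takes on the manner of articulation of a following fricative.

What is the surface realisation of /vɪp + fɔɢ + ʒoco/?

The rule targets /p/ (voiceless bilabial stop), which sits before the trigger /f/ (fricative).
The voiceless bilabial fricative is [ɸ], so /p/ → [ɸ].
The same rule applies at the second boundary: /ɢ/ → [ʁ] next to /ʒ/.

[vɪɸfɔʁʒoco]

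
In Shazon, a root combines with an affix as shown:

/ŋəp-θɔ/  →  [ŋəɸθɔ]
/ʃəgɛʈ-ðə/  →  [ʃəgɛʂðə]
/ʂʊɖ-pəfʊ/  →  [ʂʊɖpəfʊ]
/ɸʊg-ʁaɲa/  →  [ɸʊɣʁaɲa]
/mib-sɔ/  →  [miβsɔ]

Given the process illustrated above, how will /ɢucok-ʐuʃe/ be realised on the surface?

[ɢucoxʐuʃe]

The data show regressive manner assimilation: /p/ → [ɸ] before /θ/; /ʈ/ → [ʂ] before /ð/; /g/ → [ɣ] before /ʁ/; /b/ → [β] before /s/. In each pair only manner changes, matching the following consonant, while place and voice stay constant.
Nothing changes in [ʂʊɖpəfʊ]: there the adjacent consonants already agree in manner (/ɖ/ and /p/ are both stops), so this form is consistent with the same rule.
The rule targets /k/ (voiceless velar stop), which sits before the trigger /ʐ/ (fricative).
A voiceless velar fricative is [x], so the surface segment is [x].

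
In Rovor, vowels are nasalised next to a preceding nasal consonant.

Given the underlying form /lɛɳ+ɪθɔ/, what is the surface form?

The vowel /ɪ/ is adjacent to the preceding nasal /ɳ/, so it acquires [+nasal] and surfaces as [ɪ̃].

[lɛɳɪ̃θɔ]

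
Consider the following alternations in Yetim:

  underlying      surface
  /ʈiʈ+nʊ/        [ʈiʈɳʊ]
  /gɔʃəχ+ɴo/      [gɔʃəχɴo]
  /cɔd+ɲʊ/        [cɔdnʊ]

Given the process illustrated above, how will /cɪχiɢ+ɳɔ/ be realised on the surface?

[cɪχiɢɴɔ]

The data show progressive place assimilation: /n/ → [ɳ] after /ʈ/; /ɲ/ → [n] after /d/. In each pair only place changes, matching the preceding consonant, while manner and voice stay constant.
No alternation appears in [gɔʃəχɴo]: there the adjacent consonants already agree in place (/ɴ/ and /χ/ are both uvular), so this form is consistent with the same rule.
The rule targets /ɳ/ (voiced retroflex nasal), which sits after the trigger /ɢ/ (uvular).
The voiced uvular nasal is [ɴ], so /ɳ/ → [ɴ].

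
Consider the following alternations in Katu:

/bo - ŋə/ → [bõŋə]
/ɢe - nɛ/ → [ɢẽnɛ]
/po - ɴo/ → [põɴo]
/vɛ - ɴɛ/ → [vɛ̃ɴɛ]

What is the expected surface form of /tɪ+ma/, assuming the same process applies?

[tɪ̃ma]

The data show regressive nasality assimilation (vowel nasalisation): /o/ → [õ] before /ŋ/; /e/ → [ẽ] before /n/; /o/ → [õ] before /ɴ/; /ɛ/ → [ɛ̃] before /ɴ/ — a vowel is nasalised by an immediately following nasal consonant.
/ɪ/ sits next to the nasal /m/ and is therefore nasalised to [ɪ̃].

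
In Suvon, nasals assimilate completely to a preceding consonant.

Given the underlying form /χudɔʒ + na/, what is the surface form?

/n/ is the segment targeted by the rule; it sits immediately after /ʒ/, so it assimilates completely and surfaces as [ʒ].

[χudɔʒʒa]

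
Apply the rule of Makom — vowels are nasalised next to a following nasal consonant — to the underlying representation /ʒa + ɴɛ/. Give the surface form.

[ʒãɴɛ]

/a/ sits next to the nasal /ɴ/ and is therefore nasalised to [ã].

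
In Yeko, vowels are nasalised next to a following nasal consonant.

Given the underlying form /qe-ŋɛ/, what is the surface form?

[qẽŋɛ]

The vowel /e/ is adjacent to the following nasal /ŋ/, so it acquires [+nasal] and surfaces as [ẽ].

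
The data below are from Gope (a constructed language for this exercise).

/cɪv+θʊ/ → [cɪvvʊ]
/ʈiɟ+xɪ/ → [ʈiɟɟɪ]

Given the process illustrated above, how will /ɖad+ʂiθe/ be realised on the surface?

[ɖaddiθe]

The data show progressive total assimilation (/θ/ → [v] after /v/; /x/ → [ɟ] after /ɟ/): in every case the target segment becomes identical to its preceding neighbour, copying more than a single feature.
/ʂ/ is the segment targeted by the rule; it sits immediately after /d/, so it assimilates completely and surfaces as [d].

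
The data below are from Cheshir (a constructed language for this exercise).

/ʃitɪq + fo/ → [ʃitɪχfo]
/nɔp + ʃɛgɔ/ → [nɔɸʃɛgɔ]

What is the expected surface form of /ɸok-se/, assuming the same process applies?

[ɸoxse]

The data show regressive manner assimilation: /q/ → [χ] before /f/; /p/ → [ɸ] before /ʃ/. In each pair only manner changes, matching the following consonant, while place and voice stay constant.
The rule targets /k/ (voiceless velar stop), which sits before the trigger /s/ (fricative).
A voiceless velar fricative is [x], so the surface segment is [x].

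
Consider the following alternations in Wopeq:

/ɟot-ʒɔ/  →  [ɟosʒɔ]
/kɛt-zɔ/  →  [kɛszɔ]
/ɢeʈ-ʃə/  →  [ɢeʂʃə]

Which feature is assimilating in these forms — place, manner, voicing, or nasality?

manner

Underlying /t/ is realised as [s] next to /ʒ/; /ʒ/ itself does not change.
The change stop → fricative matches the manner of the following /ʒ/, identifying this as manner assimilation.
The same holds elsewhere in the data: /t/ → [s] before /z/ (stop → fricative, matching a fricative); /ʈ/ → [ʂ] before /ʃ/ (stop → fricative, matching a fricative) — only manner changes, and always toward the following segment.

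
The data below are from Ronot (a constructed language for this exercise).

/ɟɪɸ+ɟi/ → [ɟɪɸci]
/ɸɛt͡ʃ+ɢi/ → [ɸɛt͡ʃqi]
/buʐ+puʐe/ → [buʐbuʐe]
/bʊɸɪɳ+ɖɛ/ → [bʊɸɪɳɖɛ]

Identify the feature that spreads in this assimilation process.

voicing

Comparing underlying and surface forms, /ɟ/ → [c] is the alternation; the neighbouring /ɸ/ is constant.
The change voiced → voiceless matches the voicing of the preceding /ɸ/, identifying this as voicing assimilation.
The other alternating forms pattern the same way: /ɢ/ → [q] after /t͡ʃ/ (voiced → voiceless, matching voiceless); /p/ → [b] after /ʐ/ (voiceless → voiced, matching voiced) — only voicing changes, and always toward the preceding segment.
No alternation appears in [bʊɸɪɳɖɛ]: there the adjacent consonants already agree in voicing (/ɖ/ and /ɳ/ are both voiced), so this form is consistent with the same rule.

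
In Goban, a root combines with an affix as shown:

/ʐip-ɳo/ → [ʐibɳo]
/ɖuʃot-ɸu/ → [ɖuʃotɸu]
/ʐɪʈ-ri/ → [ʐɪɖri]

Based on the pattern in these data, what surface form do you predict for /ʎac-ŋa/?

[ʎaɟŋa]

The data show regressive voicing assimilation: /p/ → [b] before /ɳ/; /ʈ/ → [ɖ] before /r/. In each pair only voicing changes, matching the following consonant, while place and manner stay constant.
No alternation appears in [ɖuʃotɸu]: there the adjacent consonants already agree in voicing (/t/ and /ɸ/ are both voiceless), so this form is consistent with the same rule.
The rule targets /c/ (voiceless palatal stop), which sits before the trigger /ŋ/ (voiced).
Changing only its voicing to voiced gives [ɟ] — the voiced palatal stop.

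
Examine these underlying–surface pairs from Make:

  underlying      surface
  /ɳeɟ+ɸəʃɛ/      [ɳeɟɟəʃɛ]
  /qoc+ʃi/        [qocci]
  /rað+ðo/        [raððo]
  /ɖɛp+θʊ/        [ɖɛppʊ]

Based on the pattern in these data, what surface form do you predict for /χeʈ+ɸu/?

[χeʈʈu]

The data show progressive total assimilation (/ɸ/ → [ɟ] after /ɟ/; /ʃ/ → [c] after /c/; /θ/ → [p] after /p/): in every case the target segment becomes identical to its preceding neighbour, copying more than a single feature.
In [raððo] the two consonants at the boundary are already identical (/ð/ + /ð/), so the rule applies vacuously and nothing changes.
/ɸ/ is the segment targeted by the rule; it sits immediately after /ʈ/, so it assimilates completely and surfaces as [ʈ].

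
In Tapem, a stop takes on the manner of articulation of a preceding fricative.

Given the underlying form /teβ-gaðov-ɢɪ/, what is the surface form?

[teβɣaðovʁɪ]

/g/ is a voiced velar stop. The preceding trigger /β/ is a fricative, so /g/ must become a fricative as well.
Changing only its manner to fricative gives [ɣ] — the voiced velar fricative.
At the second juncture, /ɢ/ likewise becomes [ʁ] adjacent to /v/.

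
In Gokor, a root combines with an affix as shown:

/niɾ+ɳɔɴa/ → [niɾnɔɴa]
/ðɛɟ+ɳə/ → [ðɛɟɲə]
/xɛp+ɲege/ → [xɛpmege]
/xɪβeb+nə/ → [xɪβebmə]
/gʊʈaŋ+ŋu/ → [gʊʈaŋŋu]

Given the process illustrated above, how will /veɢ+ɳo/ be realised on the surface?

[veɢɴo]

The data show progressive place assimilation: /ɳ/ → [n] after /ɾ/; /ɳ/ → [ɲ] after /ɟ/; /ɲ/ → [m] after /p/; /n/ → [m] after /b/. In each pair only place changes, matching the preceding consonant, while manner and voice stay constant.
No alternation appears in [gʊʈaŋŋu]: there the adjacent consonants already agree in place (/ŋ/ and /ŋ/ are both velar), so this form is consistent with the same rule.
The rule targets /ɳ/ (voiced retroflex nasal), which sits after the trigger /ɢ/ (uvular).
The voiced uvular nasal is [ɴ], so /ɳ/ → [ɴ].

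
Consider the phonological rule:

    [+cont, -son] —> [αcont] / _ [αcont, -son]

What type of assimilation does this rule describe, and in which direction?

The rule copies [cont] (continuancy) from the environment onto the target fricatives; since [±cont] encodes the stop/fricative manner contrast, the assimilating dimension is manner.
The conditioning segment sits to the right of the focus bar, meaning the trigger follows the segment that changes — regressive assimilation.

regressive manner assimilation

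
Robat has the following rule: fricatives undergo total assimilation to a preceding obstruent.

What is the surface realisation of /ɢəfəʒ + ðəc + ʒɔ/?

/ð/ is the segment targeted by the rule; it sits immediately after /ʒ/, so it assimilates completely and surfaces as [ʒ].
The same rule applies at the second boundary: /ʒ/ → [c] next to /c/.

[ɢəfəʒʒəccɔ]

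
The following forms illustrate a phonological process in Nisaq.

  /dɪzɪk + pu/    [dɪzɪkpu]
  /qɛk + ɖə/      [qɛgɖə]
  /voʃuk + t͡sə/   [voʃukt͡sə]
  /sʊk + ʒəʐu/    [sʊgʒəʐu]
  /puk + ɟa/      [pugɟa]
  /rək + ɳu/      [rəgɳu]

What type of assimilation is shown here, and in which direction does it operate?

The segment that alternates is /k/, which surfaces as [g] when adjacent to /ɖ/.
/k/ is voiceless while /ɖ/ is voiced; the output [g] is voiced, matching the trigger — so the feature that spreads is voicing.
Place and manner are unchanged, so the assimilation is partial, not total.
Checking the remaining alternations: /k/ → [g] before /ʒ/ (voiceless → voiced, matching voiced); /k/ → [g] before /ɟ/ (voiceless → voiced, matching voiced); /k/ → [g] before /ɳ/ (voiceless → voiced, matching voiced) — only voicing changes, and always toward the following segment.
No alternation appears in [dɪzɪkpu], [voʃukt͡sə]: there the adjacent consonants already agree in voicing (/k/ and /p/ are both voiceless; /k/ and /t͡s/ are both voiceless), so these forms are consistent with the same rule.
The trigger is the following segment, so the direction is regressive (anticipatory).

regressive voicing assimilation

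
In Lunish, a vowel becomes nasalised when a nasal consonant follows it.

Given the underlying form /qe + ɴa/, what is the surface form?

The vowel /e/ is adjacent to the following nasal /ɴ/, so it acquires [+nasal] and surfaces as [ẽ].

[qẽɴa]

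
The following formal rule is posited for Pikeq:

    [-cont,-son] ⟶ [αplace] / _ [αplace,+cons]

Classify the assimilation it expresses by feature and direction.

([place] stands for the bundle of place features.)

regressive place assimilation

The shared variable α links the value of the place features (abbreviated [place]) on the target to the same value on the neighbouring segment, so place is the feature that assimilates.
The conditioning segment sits to the right of the focus bar, meaning the trigger follows the segment that changes — regressive assimilation.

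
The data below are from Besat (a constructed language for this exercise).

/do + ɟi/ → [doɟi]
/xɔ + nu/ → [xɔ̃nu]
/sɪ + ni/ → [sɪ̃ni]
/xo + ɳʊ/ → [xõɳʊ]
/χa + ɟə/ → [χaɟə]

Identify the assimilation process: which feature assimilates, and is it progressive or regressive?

The vowel /ɔ/ surfaces as nasalised [ɔ̃] next to the following nasal /n/ — it has acquired the [+nasal] feature of its neighbour.
The other forms show the same pattern: /ɪ/ → [ɪ̃] before /n/; /o/ → [õ] before /ɳ/ — each time a vowel is nasalised next to a following nasal.
No change occurs in [doɟi], [χaɟə] because the vowel at the boundary is adjacent to an oral consonant, not a nasal (/o/ next to /ɟ/; /a/ next to /ɟ/).
Because the conditioning nasal is to the right of the vowel that changes, the process is regressive (anticipatory).

regressive nasality assimilation (vowel nasalisation)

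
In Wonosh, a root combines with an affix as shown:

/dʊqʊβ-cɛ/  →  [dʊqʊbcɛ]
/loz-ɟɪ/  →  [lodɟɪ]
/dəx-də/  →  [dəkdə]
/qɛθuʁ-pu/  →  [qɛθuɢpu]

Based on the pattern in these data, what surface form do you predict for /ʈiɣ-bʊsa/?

The data show regressive manner assimilation: /β/ → [b] before /c/; /z/ → [d] before /ɟ/; /x/ → [k] before /d/; /ʁ/ → [ɢ] before /p/. In each pair only manner changes, matching the following consonant, while place and voice stay constant.
/ɣ/ is a voiced velar fricative. The following trigger /b/ is a stop, so /ɣ/ must become a stop as well.
The voiced velar stop is [g], so /ɣ/ → [g].

[ʈigbʊsa]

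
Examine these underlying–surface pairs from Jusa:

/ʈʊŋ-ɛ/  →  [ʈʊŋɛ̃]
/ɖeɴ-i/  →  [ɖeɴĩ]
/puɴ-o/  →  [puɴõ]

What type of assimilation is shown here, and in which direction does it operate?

The vowel /ɛ/ surfaces as nasalised [ɛ̃] next to the preceding nasal /ŋ/ — it has acquired the [+nasal] feature of its neighbour.
The other forms show the same pattern: /i/ → [ĩ] after /ɴ/; /o/ → [õ] after /ɴ/ — each time a vowel is nasalised next to a preceding nasal.
Because the conditioning nasal is to the left of the vowel that changes, the process is progressive (perseverative).

progressive nasality assimilation (vowel nasalisation)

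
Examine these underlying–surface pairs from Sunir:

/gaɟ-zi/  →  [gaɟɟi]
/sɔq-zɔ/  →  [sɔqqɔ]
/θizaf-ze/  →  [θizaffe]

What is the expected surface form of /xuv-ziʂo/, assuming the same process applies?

[xuvviʂo]

The data show progressive total assimilation (/z/ → [ɟ] after /ɟ/; /z/ → [q] after /q/; /z/ → [f] after /f/): in every case the target segment becomes identical to its preceding neighbour, copying more than a single feature.
/z/ is the segment targeted by the rule; it sits immediately after /v/, so it assimilates completely and surfaces as [v].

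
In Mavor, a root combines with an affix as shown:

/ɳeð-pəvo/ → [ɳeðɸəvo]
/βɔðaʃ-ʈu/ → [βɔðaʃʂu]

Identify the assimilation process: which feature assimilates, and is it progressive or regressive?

Underlying /p/ is realised as [ɸ] next to /ð/; /ð/ itself does not change.
/p/ is a stop while /ð/ is a fricative; the output [ɸ] is a fricative, matching the trigger — so the feature that spreads is manner.
Place and voice are unchanged, so the assimilation is partial, not total.
The same holds elsewhere in the data: /ʈ/ → [ʂ] after /ʃ/ (stop → fricative, matching a fricative) — only manner changes, and always toward the preceding segment.
The trigger is the preceding segment, so the direction is progressive (perseverative).

progressive manner assimilation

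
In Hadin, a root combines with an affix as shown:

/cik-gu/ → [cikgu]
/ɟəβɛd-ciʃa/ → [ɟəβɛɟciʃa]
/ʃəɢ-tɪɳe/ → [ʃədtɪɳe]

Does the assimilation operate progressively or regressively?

The segment that alternates is /d/, which surfaces as [ɟ] when adjacent to /c/.
/d/ is alveolar while /c/ is palatal; the output [ɟ] is palatal, matching the trigger — so the feature that spreads is place.
The same holds elsewhere in the data: /ɢ/ → [d] before /t/ (uvular → alveolar, matching alveolar) — only place changes, and always toward the following segment.
Nothing changes in [cikgu]: there the adjacent consonants already agree in place (/k/ and /g/ are both velar), so this form is consistent with the same rule.
The trigger is the following segment, so the direction is regressive (anticipatory).

regressive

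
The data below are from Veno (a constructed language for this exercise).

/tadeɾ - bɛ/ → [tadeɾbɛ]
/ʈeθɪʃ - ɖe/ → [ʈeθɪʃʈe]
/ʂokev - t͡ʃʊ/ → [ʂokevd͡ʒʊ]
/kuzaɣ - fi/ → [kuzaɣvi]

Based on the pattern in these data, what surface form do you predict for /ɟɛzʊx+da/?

The data show progressive voicing assimilation: /ɖ/ → [ʈ] after /ʃ/; /t͡ʃ/ → [d͡ʒ] after /v/; /f/ → [v] after /ɣ/. In each pair only voicing changes, matching the preceding consonant, while place and manner stay constant.
No alternation appears in [tadeɾbɛ]: there the adjacent consonants already agree in voicing (/b/ and /ɾ/ are both voiced), so this form is consistent with the same rule.
The rule targets /d/ (voiced alveolar stop), which sits after the trigger /x/ (voiceless).
A voiceless alveolar stop is [t], so the surface segment is [t].

[ɟɛzʊxta]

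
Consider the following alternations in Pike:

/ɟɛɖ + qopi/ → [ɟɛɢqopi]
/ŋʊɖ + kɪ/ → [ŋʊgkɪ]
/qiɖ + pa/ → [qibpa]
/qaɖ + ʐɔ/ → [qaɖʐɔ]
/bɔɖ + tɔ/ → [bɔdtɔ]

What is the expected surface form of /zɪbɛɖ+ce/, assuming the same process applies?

[zɪbɛɟce]

The data show regressive place assimilation: /ɖ/ → [ɢ] before /q/; /ɖ/ → [g] before /k/; /ɖ/ → [b] before /p/; /ɖ/ → [d] before /t/. In each pair only place changes, matching the following consonant, while manner and voice stay constant.
Nothing changes in [qaɖʐɔ]: there the adjacent consonants already agree in place (/ɖ/ and /ʐ/ are both retroflex), so this form is consistent with the same rule.
The rule targets /ɖ/ (voiced retroflex stop), which sits before the trigger /c/ (palatal).
The voiced palatal stop is [ɟ], so /ɖ/ → [ɟ].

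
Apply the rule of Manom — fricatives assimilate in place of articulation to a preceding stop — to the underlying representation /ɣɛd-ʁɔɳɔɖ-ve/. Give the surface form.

[ɣɛdzɔɳɔɖʐe]

The rule targets /ʁ/ (voiced uvular fricative), which sits after the trigger /d/ (alveolar).
The voiced alveolar fricative is [z], so /ʁ/ → [z].
The same rule applies at the second boundary: /v/ → [ʐ] next to /ɖ/.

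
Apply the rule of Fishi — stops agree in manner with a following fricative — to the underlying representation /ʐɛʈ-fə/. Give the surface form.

The rule targets /ʈ/ (voiceless retroflex stop), which sits before the trigger /f/ (fricative).
Changing only its manner to fricative gives [ʂ] — the voiceless retroflex fricative.

[ʐɛʂfə]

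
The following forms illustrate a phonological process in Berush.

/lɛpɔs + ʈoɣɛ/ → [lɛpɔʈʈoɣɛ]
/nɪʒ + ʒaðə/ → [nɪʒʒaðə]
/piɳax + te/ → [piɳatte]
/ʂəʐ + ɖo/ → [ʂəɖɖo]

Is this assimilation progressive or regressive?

regressive

The segment that alternates is /s/, which surfaces as [ʈ] when adjacent to /ʈ/.
The output [ʈ] is identical to the trigger /ʈ/ — every feature (place, manner, voicing) has been copied — so this is total assimilation.
The other forms behave the same way: /x/ → [t] before /t/; /ʐ/ → [ɖ] before /ɖ/ — in each case the output is a copy of the following consonant.
In [nɪʒʒaðə] the two consonants at the boundary are already identical (/ʒ/ + /ʒ/), so the rule applies vacuously and nothing changes.
The trigger is the following segment, so the direction is regressive (anticipatory).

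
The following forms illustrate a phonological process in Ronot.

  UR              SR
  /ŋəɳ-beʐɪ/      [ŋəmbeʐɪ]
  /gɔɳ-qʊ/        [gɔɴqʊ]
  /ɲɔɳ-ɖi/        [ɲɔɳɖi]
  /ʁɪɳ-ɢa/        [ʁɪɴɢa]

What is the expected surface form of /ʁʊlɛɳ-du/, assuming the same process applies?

[ʁʊlɛndu]

The data show regressive place assimilation: /ɳ/ → [m] before /b/; /ɳ/ → [ɴ] before /q/; /ɳ/ → [ɴ] before /ɢ/. In each pair only place changes, matching the following consonant, while manner and voice stay constant.
Nothing changes in [ɲɔɳɖi]: there the adjacent consonants already agree in place (/ɳ/ and /ɖ/ are both retroflex), so this form is consistent with the same rule.
The rule targets /ɳ/ (voiced retroflex nasal), which sits before the trigger /d/ (alveolar).
A voiced alveolar nasal is [n], so the surface segment is [n].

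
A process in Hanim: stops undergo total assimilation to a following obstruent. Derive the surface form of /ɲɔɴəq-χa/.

/q/ is the segment targeted by the rule; it sits immediately before /χ/, so it assimilates completely and surfaces as [χ].

[ɲɔɴəχχa]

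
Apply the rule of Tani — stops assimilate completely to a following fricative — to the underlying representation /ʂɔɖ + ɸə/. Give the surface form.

[ʂɔɸɸə]

/ɖ/ is the segment targeted by the rule; it sits immediately before /ɸ/, so it assimilates completely and surfaces as [ɸ].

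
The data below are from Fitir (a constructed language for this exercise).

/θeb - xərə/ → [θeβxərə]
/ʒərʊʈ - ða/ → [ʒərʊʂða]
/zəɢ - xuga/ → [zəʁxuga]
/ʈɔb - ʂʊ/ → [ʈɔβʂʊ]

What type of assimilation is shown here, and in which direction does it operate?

regressive manner assimilation

Underlying /b/ is realised as [β] next to /x/; /x/ itself does not change.
The change stop → fricative matches the manner of the following /x/, identifying this as manner assimilation.
Place and voice are unchanged, so the assimilation is partial, not total.
The same holds elsewhere in the data: /ʈ/ → [ʂ] before /ð/ (stop → fricative, matching a fricative); /ɢ/ → [ʁ] before /x/ (stop → fricative, matching a fricative); /b/ → [β] before /ʂ/ (stop → fricative, matching a fricative) — only manner changes, and always toward the following segment.
The trigger is the following segment, so the direction is regressive (anticipatory).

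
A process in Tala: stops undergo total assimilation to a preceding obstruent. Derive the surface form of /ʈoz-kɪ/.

[ʈozzɪ]

/k/ is the segment targeted by the rule; it sits immediately after /z/, so it assimilates completely and surfaces as [z].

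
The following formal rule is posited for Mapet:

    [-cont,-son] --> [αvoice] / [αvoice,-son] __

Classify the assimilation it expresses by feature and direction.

The rule copies [voice] from the environment onto the target, so the assimilating feature is voicing.
Since the environment is written before the underscore, the trigger precedes the target; the direction is progressive.

progressive voicing assimilation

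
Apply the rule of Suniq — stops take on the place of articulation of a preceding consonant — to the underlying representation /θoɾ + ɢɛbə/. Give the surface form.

/ɢ/ is a voiced uvular stop. The preceding trigger /ɾ/ is alveolar, so /ɢ/ must become alveolar as well.
The voiced alveolar stop is [d], so /ɢ/ → [d].

[θoɾdɛbə]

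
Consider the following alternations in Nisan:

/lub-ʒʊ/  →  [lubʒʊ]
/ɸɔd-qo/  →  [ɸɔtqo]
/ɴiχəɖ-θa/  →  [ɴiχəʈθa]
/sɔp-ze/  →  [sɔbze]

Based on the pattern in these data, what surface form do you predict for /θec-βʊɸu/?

The data show regressive voicing assimilation: /d/ → [t] before /q/; /ɖ/ → [ʈ] before /θ/; /p/ → [b] before /z/. In each pair only voicing changes, matching the following consonant, while place and manner stay constant.
No alternation appears in [lubʒʊ]: there the adjacent consonants already agree in voicing (/b/ and /ʒ/ are both voiced), so this form is consistent with the same rule.
The rule targets /c/ (voiceless palatal stop), which sits before the trigger /β/ (voiced).
The voiced palatal stop is [ɟ], so /c/ → [ɟ].

[θeɟβʊɸu]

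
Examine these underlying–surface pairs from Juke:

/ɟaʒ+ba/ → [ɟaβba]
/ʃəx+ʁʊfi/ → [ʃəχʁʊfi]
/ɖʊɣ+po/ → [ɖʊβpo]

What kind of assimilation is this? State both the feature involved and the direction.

Underlying /ʒ/ is realised as [β] next to /b/; /b/ itself does not change.
The change postalveolar → bilabial matches the place of the following /b/, identifying this as place assimilation.
Manner and voice are unchanged, so the assimilation is partial, not total.
The other alternating forms pattern the same way: /x/ → [χ] before /ʁ/ (velar → uvular, matching uvular); /ɣ/ → [β] before /p/ (velar → bilabial, matching bilabial) — only place changes, and always toward the following segment.
Since the segment that changes precedes the conditioning segment, the assimilation is regressive.

regressive place assimilation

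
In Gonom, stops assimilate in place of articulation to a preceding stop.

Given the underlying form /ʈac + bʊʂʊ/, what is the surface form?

The rule targets /b/ (voiced bilabial stop), which sits after the trigger /c/ (palatal).
The voiced palatal stop is [ɟ], so /b/ → [ɟ].

[ʈacɟʊʂʊ]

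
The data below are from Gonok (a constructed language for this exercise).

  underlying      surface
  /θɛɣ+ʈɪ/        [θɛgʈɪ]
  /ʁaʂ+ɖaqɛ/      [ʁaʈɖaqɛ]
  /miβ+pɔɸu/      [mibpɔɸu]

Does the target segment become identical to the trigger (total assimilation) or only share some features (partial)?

partial assimilation

Comparing underlying and surface forms, /ɣ/ → [g] is the alternation; the neighbouring /ʈ/ is constant.
The change fricative → stop matches the manner of the following /ʈ/, identifying this as manner assimilation.
Place and voice are unchanged, so the assimilation is partial, not total.
The same holds elsewhere in the data: /ʂ/ → [ʈ] before /ɖ/ (fricative → stop, matching a stop); /β/ → [b] before /p/ (fricative → stop, matching a stop) — only manner changes, and always toward the following segment.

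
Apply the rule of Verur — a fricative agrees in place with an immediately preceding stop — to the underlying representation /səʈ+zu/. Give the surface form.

/z/ is a voiced alveolar fricative. The preceding trigger /ʈ/ is retroflex, so /z/ must become retroflex as well.
Changing only its place to retroflex gives [ʐ] — the voiced retroflex fricative.

[səʈʐu]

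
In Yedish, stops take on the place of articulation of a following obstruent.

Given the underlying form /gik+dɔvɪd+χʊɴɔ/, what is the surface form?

[gitdɔvɪɢχʊɴɔ]

The rule targets /k/ (voiceless velar stop), which sits before the trigger /d/ (alveolar).
The voiceless alveolar stop is [t], so /k/ → [t].
At the second juncture, /d/ likewise becomes [ɢ] adjacent to /χ/.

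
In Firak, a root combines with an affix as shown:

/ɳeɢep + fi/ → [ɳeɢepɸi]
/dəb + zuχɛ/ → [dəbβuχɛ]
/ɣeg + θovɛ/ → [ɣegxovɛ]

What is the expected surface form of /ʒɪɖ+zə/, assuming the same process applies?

[ʒɪɖʐə]

The data show progressive place assimilation: /f/ → [ɸ] after /p/; /z/ → [β] after /b/; /θ/ → [x] after /g/. In each pair only place changes, matching the preceding consonant, while manner and voice stay constant.
/z/ is a voiced alveolar fricative. The preceding trigger /ɖ/ is retroflex, so /z/ must become retroflex as well.
A voiced retroflex fricative is [ʐ], so the surface segment is [ʐ].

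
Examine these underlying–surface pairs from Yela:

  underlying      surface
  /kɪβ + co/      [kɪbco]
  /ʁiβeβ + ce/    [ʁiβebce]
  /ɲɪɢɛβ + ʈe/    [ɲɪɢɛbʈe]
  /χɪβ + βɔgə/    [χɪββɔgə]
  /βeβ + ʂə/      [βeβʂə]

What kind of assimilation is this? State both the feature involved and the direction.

Comparing underlying and surface forms, /β/ → [b] is the alternation; the neighbouring /c/ is constant.
The change fricative → stop matches the manner of the following /c/, identifying this as manner assimilation.
Place and voice are unchanged, so the assimilation is partial, not total.
Checking the remaining alternation: /β/ → [b] before /ʈ/ (fricative → stop, matching a stop) — only manner changes, and always toward the following segment.
No alternation appears in [χɪββɔgə], [βeβʂə]: there the adjacent consonants already agree in manner (/β/ and /β/ are both fricatives; /β/ and /ʂ/ are both fricatives), so these forms are consistent with the same rule.
The trigger is the following segment, so the direction is regressive (anticipatory).

regressive manner assimilation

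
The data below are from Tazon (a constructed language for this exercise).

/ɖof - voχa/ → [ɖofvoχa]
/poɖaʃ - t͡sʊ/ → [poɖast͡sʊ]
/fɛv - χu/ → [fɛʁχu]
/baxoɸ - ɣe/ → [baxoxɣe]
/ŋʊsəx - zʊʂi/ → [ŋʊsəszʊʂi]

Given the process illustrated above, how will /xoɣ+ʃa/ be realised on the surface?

The data show regressive place assimilation: /ʃ/ → [s] before /t͡s/; /v/ → [ʁ] before /χ/; /ɸ/ → [x] before /ɣ/; /x/ → [s] before /z/. In each pair only place changes, matching the following consonant, while manner and voice stay constant.
No alternation appears in [ɖofvoχa]: there the adjacent consonants already agree in place (/f/ and /v/ are both labiodental), so this form is consistent with the same rule.
/ɣ/ is a voiced velar fricative. The following trigger /ʃ/ is postalveolar, so /ɣ/ must become postalveolar as well.
Changing only its place to postalveolar gives [ʒ] — the voiced postalveolar fricative.

[xoʒʃa]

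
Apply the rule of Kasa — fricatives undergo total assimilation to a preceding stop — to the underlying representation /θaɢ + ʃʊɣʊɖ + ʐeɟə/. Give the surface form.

/ʃ/ is the segment targeted by the rule; it sits immediately after /ɢ/, so it assimilates completely and surfaces as [ɢ].
The same rule applies at the second boundary: /ʐ/ → [ɖ] next to /ɖ/.

[θaɢɢʊɣʊɖɖeɟə]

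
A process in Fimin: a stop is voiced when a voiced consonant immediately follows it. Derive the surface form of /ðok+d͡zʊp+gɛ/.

/k/ is a voiceless velar stop. The following trigger /d͡z/ is voiced, so /k/ must become voiced as well.
Changing only its voicing to voiced gives [g] — the voiced velar stop.
The same rule applies at the second boundary: /p/ → [b] next to /g/.

[ðogd͡zʊbgɛ]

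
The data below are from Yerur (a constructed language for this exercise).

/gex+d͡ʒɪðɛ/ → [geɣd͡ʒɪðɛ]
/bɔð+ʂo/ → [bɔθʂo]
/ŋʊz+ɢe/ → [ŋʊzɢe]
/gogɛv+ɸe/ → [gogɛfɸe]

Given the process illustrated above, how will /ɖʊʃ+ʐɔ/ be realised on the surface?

The data show regressive voicing assimilation: /x/ → [ɣ] before /d͡ʒ/; /ð/ → [θ] before /ʂ/; /v/ → [f] before /ɸ/. In each pair only voicing changes, matching the following consonant, while place and manner stay constant.
No alternation appears in [ŋʊzɢe]: there the adjacent consonants already agree in voicing (/z/ and /ɢ/ are both voiced), so this form is consistent with the same rule.
The rule targets /ʃ/ (voiceless postalveolar fricative), which sits before the trigger /ʐ/ (voiced).
A voiced postalveolar fricative is [ʒ], so the surface segment is [ʒ].

[ɖʊʒʐɔ]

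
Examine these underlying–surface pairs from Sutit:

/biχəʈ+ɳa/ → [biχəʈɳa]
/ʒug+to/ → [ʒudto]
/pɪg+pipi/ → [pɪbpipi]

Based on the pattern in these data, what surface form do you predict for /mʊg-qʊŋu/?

[mʊɢqʊŋu]

The data show regressive place assimilation: /g/ → [d] before /t/; /g/ → [b] before /p/. In each pair only place changes, matching the following consonant, while manner and voice stay constant.
No alternation appears in [biχəʈɳa]: there the adjacent consonants already agree in place (/ʈ/ and /ɳ/ are both retroflex), so this form is consistent with the same rule.
/g/ is a voiced velar stop. The following trigger /q/ is uvular, so /g/ must become uvular as well.
Changing only its place to uvular gives [ɢ] — the voiced uvular stop.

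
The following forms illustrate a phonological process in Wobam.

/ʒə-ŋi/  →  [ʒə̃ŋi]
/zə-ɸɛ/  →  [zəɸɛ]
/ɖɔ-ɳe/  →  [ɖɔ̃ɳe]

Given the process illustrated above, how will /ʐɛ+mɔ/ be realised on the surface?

[ʐɛ̃mɔ]

The data show regressive nasality assimilation (vowel nasalisation): /ə/ → [ə̃] before /ŋ/; /ɔ/ → [ɔ̃] before /ɳ/ — a vowel is nasalised by an immediately following nasal consonant.
No change occurs in [zəɸɛ] because the vowel at the boundary is adjacent to an oral consonant, not a nasal (/ə/ next to /ɸ/).
The vowel /ɛ/ is adjacent to the following nasal /m/, so it acquires [+nasal] and surfaces as [ɛ̃].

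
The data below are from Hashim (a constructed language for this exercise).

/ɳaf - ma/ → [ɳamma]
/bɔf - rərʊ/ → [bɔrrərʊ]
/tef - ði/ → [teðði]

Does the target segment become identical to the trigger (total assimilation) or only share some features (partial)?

total assimilation

The segment that alternates is /f/, which surfaces as [m] when adjacent to /m/.
The output [m] is identical to the trigger /m/ — every feature (place, manner, voicing) has been copied — so this is total assimilation.
The remaining alternations confirm this: /f/ → [r] before /r/; /f/ → [ð] before /ð/ — in each case the output is a copy of the following consonant.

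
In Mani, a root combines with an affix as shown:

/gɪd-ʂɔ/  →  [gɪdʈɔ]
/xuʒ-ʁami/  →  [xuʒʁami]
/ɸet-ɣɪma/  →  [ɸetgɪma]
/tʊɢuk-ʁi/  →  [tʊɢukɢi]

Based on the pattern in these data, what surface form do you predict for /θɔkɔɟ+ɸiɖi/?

The data show progressive manner assimilation: /ʂ/ → [ʈ] after /d/; /ɣ/ → [g] after /t/; /ʁ/ → [ɢ] after /k/. In each pair only manner changes, matching the preceding consonant, while place and voice stay constant.
Nothing changes in [xuʒʁami]: there the adjacent consonants already agree in manner (/ʁ/ and /ʒ/ are both fricatives), so this form is consistent with the same rule.
The rule targets /ɸ/ (voiceless bilabial fricative), which sits after the trigger /ɟ/ (stop).
A voiceless bilabial stop is [p], so the surface segment is [p].

[θɔkɔɟpiɖi]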